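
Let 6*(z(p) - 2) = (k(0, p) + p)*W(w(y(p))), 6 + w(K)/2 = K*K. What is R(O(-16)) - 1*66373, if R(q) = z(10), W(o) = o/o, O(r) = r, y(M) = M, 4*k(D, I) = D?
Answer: -199108/3 ≈ -66369.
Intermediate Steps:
k(D, I) = D/4
w(K) = -12 + 2*K² (w(K) = -12 + 2*(K*K) = -12 + 2*K²)
W(o) = 1
z(p) = 2 + p/6 (z(p) = 2 + (((¼)*0 + p)*1)/6 = 2 + ((0 + p)*1)/6 = 2 + (p*1)/6 = 2 + p/6)
R(q) = 11/3 (R(q) = 2 + (⅙)*10 = 2 + 5/3 = 11/3)
R(O(-16)) - 1*66373 = 11/3 - 1*66373 = 11/3 - 66373 = -199108/3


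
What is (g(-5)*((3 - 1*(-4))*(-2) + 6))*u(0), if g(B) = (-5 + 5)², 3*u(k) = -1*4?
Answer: 0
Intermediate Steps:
u(k) = -4/3 (u(k) = (-1*4)/3 = (⅓)*(-4) = -4/3)
g(B) = 0 (g(B) = 0² = 0)
(g(-5)*((3 - 1*(-4))*(-2) + 6))*u(0) = (0*((3 - 1*(-4))*(-2) + 6))*(-4/3) = (0*((3 + 4)*(-2) + 6))*(-4/3) = (0*(7*(-2) + 6))*(-4/3) = (0*(-14 + 6))*(-4/3) = (0*(-8))*(-4/3) = 0*(-4/3) = 0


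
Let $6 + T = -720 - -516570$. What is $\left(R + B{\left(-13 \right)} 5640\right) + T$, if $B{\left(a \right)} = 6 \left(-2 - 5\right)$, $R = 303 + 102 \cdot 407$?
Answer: $320781$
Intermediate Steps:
$R = 41817$ ($R = 303 + 41514 = 41817$)
$B{\left(a \right)} = -42$ ($B{\left(a \right)} = 6 \left(-7\right) = -42$)
$T = 515844$ ($T = -6 - -515850 = -6 + \left(-720 + 516570\right) = -6 + 515850 = 515844$)
$\left(R + B{\left(-13 \right)} 5640\right) + T = \left(41817 - 236880\right) + 515844 = -195063 + 515844 = 320781$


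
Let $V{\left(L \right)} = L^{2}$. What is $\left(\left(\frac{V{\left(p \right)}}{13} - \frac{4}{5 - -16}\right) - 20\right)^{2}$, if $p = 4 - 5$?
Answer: $\frac{30151081}{74529} \approx 404.56$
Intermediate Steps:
$p = -1$ ($p = 4 - 5 = -1$)
$\left(\left(\frac{V{\left(p \right)}}{13} - \frac{4}{5 - -16}\right) - 20\right)^{2} = \left(\left(\frac{\left(-1\right)^{2}}{13} - \frac{4}{5 - -16}\right) - 20\right)^{2} = \left(\left(1 \cdot \frac{1}{13} - \frac{4}{5 + 16}\right) - 20\right)^{2} = \left(\left(\frac{1}{13} - \frac{4}{21}\right) - 20\right)^{2} = \left(- \frac{31}{273} - 20\right)^{2} = \left(- \frac{5491}{273}\right)^{2} = \frac{30151081}{74529}$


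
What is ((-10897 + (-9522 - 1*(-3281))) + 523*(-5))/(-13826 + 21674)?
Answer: -19753/7848 ≈ -2.5169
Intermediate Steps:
((-10897 + (-9522 - 1*(-3281))) + 523*(-5))/(-13826 + 21674) = ((-10897 + (-9522 + 3281)) - 2615)/7848 = ((-10897 - 6241) - 2615)*(1/7848) = (-17138 - 2615)*(1/7848) = -19753*1/7848 = -19753/7848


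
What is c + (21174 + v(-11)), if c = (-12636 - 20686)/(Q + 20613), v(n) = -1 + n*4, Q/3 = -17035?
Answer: 322149395/15246 ≈ 21130.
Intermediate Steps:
Q = -51105 (Q = 3*(-17035) = -51105)
v(n) = -1 + 4*n
c = 16661/15246 (c = (-12636 - 20686)/(-51105 + 20613) = -33322/(-30492) = -33322*(-1/30492) = 16661/15246 ≈ 1.0928)
c + (21174 + v(-11)) = 16661/15246 + (21174 + (-1 + 4*(-11))) = 16661/15246 + (21174 + (-1 - 44)) = 16661/15246 + (21174 - 45) = 16661/15246 + 21129 = 322149395/15246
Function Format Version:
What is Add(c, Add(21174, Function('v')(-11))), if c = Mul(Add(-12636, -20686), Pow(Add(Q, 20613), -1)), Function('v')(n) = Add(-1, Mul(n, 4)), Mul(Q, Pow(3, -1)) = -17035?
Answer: Rational(322149395, 15246) ≈ 21130.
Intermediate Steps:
Q = -51105 (Q = Mul(3, -17035) = -51105)
Function('v')(n) = Add(-1, Mul(4, n))
c = Rational(16661, 15246) (c = Mul(Add(-12636, -20686), Pow(Add(-51105, 20613), -1)) = Mul(-33322, Pow(-30492, -1)) = Mul(-33322, Rational(-1, 30492)) = Rational(16661, 15246) ≈ 1.0928)
Add(c, Add(21174, Function('v')(-11))) = Add(Rational(16661, 15246), Add(21174, Add(-1, Mul(4, -11)))) = Add(Rational(16661, 15246), Add(21174, Add(-1, -44))) = Add(Rational(16661, 15246), Add(21174, -45)) = Add(Rational(16661, 15246), 21129) = Rational(322149395, 15246)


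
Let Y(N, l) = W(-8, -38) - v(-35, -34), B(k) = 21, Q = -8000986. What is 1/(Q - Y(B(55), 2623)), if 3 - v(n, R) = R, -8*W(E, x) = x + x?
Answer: -2/16001917 ≈ -1.2499e-7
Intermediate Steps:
W(E, x) = -x/4 (W(E, x) = -(x + x)/8 = -x/4)
v(n, R) = 3 - R
Y(N, l) = -55/2 (Y(N, l) = -1/4*(-38) - (3 - 1*(-34)) = 19/2 - (3 + 34) = 19/2 - 1*37 = 19/2 - 37 = -55/2)
1/(Q - Y(B(55), 2623)) = 1/(-8000986 - 1*(-55/2)) = 1/(-8000986 + 55/2) = 1/(-16001917/2) = -2/16001917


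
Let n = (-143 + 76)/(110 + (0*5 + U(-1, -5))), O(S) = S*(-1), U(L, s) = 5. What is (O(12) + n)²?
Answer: 2093809/13225 ≈ 158.32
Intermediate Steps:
O(S) = -S
n = -67/115 (n = (-143 + 76)/(110 + (0*5 + 5)) = -67/(110 + (0 + 5)) = -67/(110 + 5) = -67/115 ≈ -0.58261)
(O(12) + n)² = (-1*12 - 67/115)² = (-12 - 67/115)² = (-1447/115)² = 2093809/13225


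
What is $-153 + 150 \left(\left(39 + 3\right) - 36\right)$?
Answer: $747$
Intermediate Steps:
$-153 + 150 \left(\left(39 + 3\right) - 36\right) = -153 + 150 \left(42 - 36\right) = -153 + 150 \cdot 6 = -153 + 900 = 747$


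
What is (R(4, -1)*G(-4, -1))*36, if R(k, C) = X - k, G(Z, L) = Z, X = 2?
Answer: 288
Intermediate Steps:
R(k, C) = 2 - k
(R(4, -1)*G(-4, -1))*36 = ((2 - 1*4)*(-4))*36 = ((2 - 4)*(-4))*36 = -2*(-4)*36 = 8*36 = 288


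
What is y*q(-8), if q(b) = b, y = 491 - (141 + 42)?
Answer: -2464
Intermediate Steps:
y = 308 (y = 491 - 1*183 = 491 - 183 = 308)
y*q(-8) = 308*(-8) = -2464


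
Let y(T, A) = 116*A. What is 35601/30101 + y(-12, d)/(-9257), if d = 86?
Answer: 29270881/278644957 ≈ 0.10505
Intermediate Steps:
35601/30101 + y(-12, d)/(-9257) = 35601/30101 + (116*86)/(-9257) = 35601*(1/30101) + 9976*(-1/9257) = 35601/30101 - 9976/9257 = 29270881/278644957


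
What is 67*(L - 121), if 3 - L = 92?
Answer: -14070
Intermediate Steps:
L = -89 (L = 3 - 1*92 = 3 - 92 = -89)
67*(L - 121) = 67*(-89 - 121) = 67*(-210) = -14070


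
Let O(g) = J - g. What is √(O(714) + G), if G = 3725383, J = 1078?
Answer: 23*√7043 ≈ 1930.2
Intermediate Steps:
O(g) = 1078 - g
√(O(714) + G) = √((1078 - 1*714) + 3725383) = √((1078 - 714) + 3725383) = √(364 + 3725383) = √3725747 = 23*√7043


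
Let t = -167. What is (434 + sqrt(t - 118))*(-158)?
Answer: -68572 - 158*I*sqrt(285) ≈ -68572.0 - 2667.3*I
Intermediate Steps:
(434 + sqrt(t - 118))*(-158) = (434 + sqrt(-167 - 118))*(-158) = (434 + sqrt(-285))*(-158) = (434 + I*sqrt(285))*(-158) = -68572 - 158*I*sqrt(285)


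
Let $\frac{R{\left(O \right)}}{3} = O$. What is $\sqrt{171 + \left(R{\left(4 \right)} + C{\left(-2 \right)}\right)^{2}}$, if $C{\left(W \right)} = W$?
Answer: $\sqrt{271} \approx 16.462$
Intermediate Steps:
$R{\left(O \right)} = 3 O$
$\sqrt{171 + \left(R{\left(4 \right)} + C{\left(-2 \right)}\right)^{2}} = \sqrt{171 + \left(3 \cdot 4 - 2\right)^{2}} = \sqrt{171 + \left(12 - 2\right)^{2}} = \sqrt{171 + 10^{2}} = \sqrt{171 + 100} = \sqrt{271}$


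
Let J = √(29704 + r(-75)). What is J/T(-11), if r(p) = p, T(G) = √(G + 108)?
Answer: √2874013/97 ≈ 17.477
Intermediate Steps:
T(G) = √(108 + G)
J = √29629 (J = √(29704 - 75) = √29629 ≈ 172.13)
J/T(-11) = √29629/(√(108 - 11)) = √29629/(√97) = √29629*(√97/97) = √2874013/97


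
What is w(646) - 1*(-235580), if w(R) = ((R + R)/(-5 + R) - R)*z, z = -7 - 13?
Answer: 159262660/641 ≈ 2.4846e+5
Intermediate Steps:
z = -20
w(R) = 20*R - 40*R/(-5 + R) (w(R) = ((R + R)/(-5 + R) - R)*(-20) = ((2*R)/(-5 + R) - R)*(-20) = (2*R/(-5 + R) - R)*(-20) = (-R + 2*R/(-5 + R))*(-20) = 20*R - 40*R/(-5 + R))
w(646) - 1*(-235580) = 20*646*(-7 + 646)/(-5 + 646) - 1*(-235580) = 20*646*639/641 + 235580 = 20*646*(1/641)*639 + 235580 = 8255880/641 + 235580 = 159262660/641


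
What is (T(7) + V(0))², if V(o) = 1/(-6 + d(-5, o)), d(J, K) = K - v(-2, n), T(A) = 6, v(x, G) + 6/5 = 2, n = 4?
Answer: 39601/1156 ≈ 34.257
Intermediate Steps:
v(x, G) = ⅘ (v(x, G) = -6/5 + 2 = ⅘)
d(J, K) = -⅘ + K (d(J, K) = K - 1*⅘ = K - ⅘ = -⅘ + K)
V(o) = 1/(-34/5 + o) (V(o) = 1/(-6 + (-⅘ + o)) = 1/(-34/5 + o))
(T(7) + V(0))² = (6 + 5/(-34 + 5*0))² = (6 + 5/(-34 + 0))² = (6 + 5/(-34))² = (6 + 5*(-1/34))² = (6 - 5/34)² = (199/34)² = 39601/1156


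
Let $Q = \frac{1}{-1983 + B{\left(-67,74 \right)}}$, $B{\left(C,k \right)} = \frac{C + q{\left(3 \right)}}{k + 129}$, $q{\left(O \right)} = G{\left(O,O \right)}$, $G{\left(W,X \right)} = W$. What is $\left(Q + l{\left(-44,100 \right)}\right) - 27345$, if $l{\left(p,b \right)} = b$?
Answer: $- \frac{10969191388}{402613} \approx -27245.0$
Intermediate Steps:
$q{\left(O \right)} = O$
$B{\left(C,k \right)} = \frac{3 + C}{129 + k}$ ($B{\left(C,k \right)} = \frac{C + 3}{k + 129} = \frac{3 + C}{129 + k}$)
$Q = - \frac{203}{402613}$ ($Q = \frac{1}{-1983 + \frac{3 - 67}{129 + 74}} = \frac{1}{-1983 + \frac{1}{203} \left(-64\right)} = \frac{1}{-1983 - \frac{64}{203}} = \frac{1}{- \frac{402613}{203}} = - \frac{203}{402613} \approx -0.00050421$)
$\left(Q + l{\left(-44,100 \right)}\right) - 27345 = \left(- \frac{203}{402613} + 100\right) - 27345 = \frac{40261097}{402613} - 27345 = - \frac{10969191388}{402613}$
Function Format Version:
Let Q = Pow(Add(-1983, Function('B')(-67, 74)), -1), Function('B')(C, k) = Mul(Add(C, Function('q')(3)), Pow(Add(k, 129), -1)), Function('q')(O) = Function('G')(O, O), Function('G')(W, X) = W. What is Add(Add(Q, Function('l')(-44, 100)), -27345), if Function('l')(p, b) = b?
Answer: Rational(-10969191388, 402613) ≈ -27245.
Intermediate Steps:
Function('q')(O) = O
Function('B')(C, k) = Mul(Pow(Add(129, k), -1), Add(3, C)) (Function('B')(C, k) = Mul(Add(C, 3), Pow(Add(k, 129), -1)) = Mul(Add(3, C), Pow(Add(129, k), -1)) = Mul(Pow(Add(129, k), -1), Add(3, C)))
Q = Rational(-203, 402613) (Q = Pow(Add(-1983, Mul(Pow(Add(129, 74), -1), Add(3, -67))), -1) = Pow(Add(-1983, Mul(Pow(203, -1), -64)), -1) = Pow(Add(-1983, Mul(Rational(1, 203), -64)), -1) = Pow(Add(-1983, Rational(-64, 203)), -1) = Pow(Rational(-402613, 203), -1) = Rational(-203, 402613) ≈ -0.00050421)
Add(Add(Q, Function('l')(-44, 100)), -27345) = Add(Add(Rational(-203, 402613), 100), -27345) = Add(Rational(40261097, 402613), -27345) = Rational(-10969191388, 402613)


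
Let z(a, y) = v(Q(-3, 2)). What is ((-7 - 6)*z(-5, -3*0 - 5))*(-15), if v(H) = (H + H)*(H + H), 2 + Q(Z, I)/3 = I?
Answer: 0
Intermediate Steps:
Q(Z, I) = -6 + 3*I
v(H) = 4*H² (v(H) = (2*H)*(2*H) = 4*H²)
z(a, y) = 0 (z(a, y) = 4*(-6 + 3*2)² = 4*(-6 + 6)² = 4*0² = 4*0 = 0)
((-7 - 6)*z(-5, -3*0 - 5))*(-15) = ((-7 - 6)*0)*(-15) = -13*0*(-15) = 0*(-15) = 0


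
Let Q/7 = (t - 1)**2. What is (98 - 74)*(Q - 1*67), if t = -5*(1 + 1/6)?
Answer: 18710/3 ≈ 6236.7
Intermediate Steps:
t = -35/6 (t = -5*(1 + 1/6) = -5*7/6 = -35/6 ≈ -5.8333)
Q = 11767/36 (Q = 7*(-35/6 - 1)**2 = 7*(-41/6)**2 = 7*(1681/36) = 11767/36 ≈ 326.86)
(98 - 74)*(Q - 1*67) = (98 - 74)*(11767/36 - 1*67) = 24*(11767/36 - 67) = 24*(9355/36) = 18710/3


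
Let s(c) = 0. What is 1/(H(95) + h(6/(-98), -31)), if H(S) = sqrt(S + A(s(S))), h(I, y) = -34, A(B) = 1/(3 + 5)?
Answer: -272/8487 - 2*sqrt(1522)/8487 ≈ -0.041243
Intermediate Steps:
A(B) = 1/8
H(S) = sqrt(1/8 + S) (H(S) = sqrt(S + 1/8) = sqrt(1/8 + S))
1/(H(95) + h(6/(-98), -31)) = 1/(sqrt(2 + 16*95)/4 - 34) = 1/(sqrt(2 + 1520)/4 - 34) = 1/(sqrt(1522)/4 - 34) = 1/(-34 + sqrt(1522)/4)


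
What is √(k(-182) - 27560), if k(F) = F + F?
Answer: 2*I*√6981 ≈ 167.1*I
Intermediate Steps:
k(F) = 2*F
√(k(-182) - 27560) = √(2*(-182) - 27560) = √(-364 - 27560) = √(-27924) = 2*I*√6981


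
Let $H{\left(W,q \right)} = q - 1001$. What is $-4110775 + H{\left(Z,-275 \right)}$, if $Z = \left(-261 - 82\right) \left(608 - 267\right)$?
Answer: $-4112051$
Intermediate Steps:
$Z = -116963$ ($Z = \left(-343\right) 341 = -116963$)
$H{\left(W,q \right)} = -1001 + q$ ($H{\left(W,q \right)} = q - 1001 = -1001 + q$)
$-4110775 + H{\left(Z,-275 \right)} = -4110775 - 1276 = -4112051$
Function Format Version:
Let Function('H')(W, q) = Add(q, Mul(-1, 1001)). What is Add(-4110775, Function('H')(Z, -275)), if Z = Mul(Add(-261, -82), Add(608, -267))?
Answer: -4112051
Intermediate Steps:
Z = -116963 (Z = Mul(-343, 341) = -116963)
Function('H')(W, q) = Add(-1001, q) (Function('H')(W, q) = Add(q, -1001) = Add(-1001, q))
Add(-4110775, Function('H')(Z, -275)) = Add(-4110775, Add(-1001, -275)) = Add(-4110775, -1276) = -4112051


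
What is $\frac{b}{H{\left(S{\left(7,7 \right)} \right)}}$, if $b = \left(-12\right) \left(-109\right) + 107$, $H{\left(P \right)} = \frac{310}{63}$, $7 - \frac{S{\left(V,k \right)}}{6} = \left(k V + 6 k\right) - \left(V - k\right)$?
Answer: $\frac{17829}{62} \approx 287.56$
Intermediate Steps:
$S{\left(V,k \right)} = 42 - 42 k + 6 V - 6 V k$ ($S{\left(V,k \right)} = 42 - 6 \left(\left(k V + 6 k\right) - \left(V - k\right)\right) = 42 - 6 \left(\left(V k + 6 k\right) - \left(V - k\right)\right) = 42 - 6 \left(\left(6 k + V k\right) - \left(V - k\right)\right) = 42 - 6 \left(- V + 7 k + V k\right) = 42 - \left(- 6 V + 42 k + 6 V k\right) = 42 - 42 k + 6 V - 6 V k$)
$H{\left(P \right)} = \frac{310}{63}$ ($H{\left(P \right)} = 310 \cdot \frac{1}{63} = \frac{310}{63}$)
$b = 1415$ ($b = 1308 + 107 = 1415$)
$\frac{b}{H{\left(S{\left(7,7 \right)} \right)}} = \frac{1415}{\frac{310}{63}} = 1415 \cdot \frac{63}{310} = \frac{17829}{62}$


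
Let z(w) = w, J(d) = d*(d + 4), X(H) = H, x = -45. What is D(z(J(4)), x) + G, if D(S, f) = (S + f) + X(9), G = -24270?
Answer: -24274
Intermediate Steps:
J(d) = d*(4 + d)
D(S, f) = 9 + S + f (D(S, f) = (S + f) + 9 = 9 + S + f)
D(z(J(4)), x) + G = (9 + 4*(4 + 4) - 45) - 24270 = (9 + 4*8 - 45) - 24270 = (9 + 32 - 45) - 24270 = -4 - 24270 = -24274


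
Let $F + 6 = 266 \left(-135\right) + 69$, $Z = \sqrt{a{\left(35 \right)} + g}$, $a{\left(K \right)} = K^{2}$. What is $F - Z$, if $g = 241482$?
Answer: $-35847 - \sqrt{242707} \approx -36340.0$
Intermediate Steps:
$Z = \sqrt{242707}$ ($Z = \sqrt{35^{2} + 241482} = \sqrt{1225 + 241482} = \sqrt{242707} \approx 492.65$)
$F = -35847$ ($F = -6 + \left(266 \left(-135\right) + 69\right) = -6 + \left(-35910 + 69\right) = -6 - 35841 = -35847$)
$F - Z = -35847 - \sqrt{242707}$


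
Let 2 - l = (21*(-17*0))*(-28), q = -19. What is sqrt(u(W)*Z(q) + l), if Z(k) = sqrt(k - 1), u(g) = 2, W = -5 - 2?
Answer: sqrt(2 + 4*I*sqrt(5)) ≈ 2.3627 + 1.8928*I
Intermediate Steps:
W = -7
l = 2 (l = 2 - 21*(-17*0)*(-28) = 2 - 21*0*(-28) = 2 - 0*(-28) = 2 - 1*0 = 2 + 0 = 2)
Z(k) = sqrt(-1 + k)
sqrt(u(W)*Z(q) + l) = sqrt(2*sqrt(-1 - 19) + 2) = sqrt(2*sqrt(-20) + 2) = sqrt(2*(2*I*sqrt(5)) + 2) = sqrt(4*I*sqrt(5) + 2) = sqrt(2 + 4*I*sqrt(5))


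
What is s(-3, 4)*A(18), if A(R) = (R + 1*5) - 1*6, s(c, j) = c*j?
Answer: -204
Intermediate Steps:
A(R) = -1 + R (A(R) = (R + 5) - 6 = (5 + R) - 6 = -1 + R)
s(-3, 4)*A(18) = (-3*4)*(-1 + 18) = -12*17 = -204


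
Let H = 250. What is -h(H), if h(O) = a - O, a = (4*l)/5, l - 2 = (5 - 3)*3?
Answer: 1218/5 ≈ 243.60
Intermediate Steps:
l = 8 (l = 2 + (5 - 3)*3 = 2 + 2*3 = 2 + 6 = 8)
a = 32/5 (a = (4*8)/5 = 32*(1/5) = 32/5 ≈ 6.4000)
h(O) = 32/5 - O
-h(H) = -(32/5 - 1*250) = -(32/5 - 250) = -1*(-1218/5) = 1218/5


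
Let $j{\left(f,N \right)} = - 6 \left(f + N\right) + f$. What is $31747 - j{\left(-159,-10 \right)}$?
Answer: $30892$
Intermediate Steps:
$j{\left(f,N \right)} = - 6 N - 5 f$ ($j{\left(f,N \right)} = - 6 \left(N + f\right) + f = \left(- 6 N - 6 f\right) + f = - 6 N - 5 f$)
$31747 - j{\left(-159,-10 \right)} = 31747 - \left(\left(-6\right) \left(-10\right) - -795\right) = 31747 - \left(60 + 795\right) = 31747 - 855 = 30892$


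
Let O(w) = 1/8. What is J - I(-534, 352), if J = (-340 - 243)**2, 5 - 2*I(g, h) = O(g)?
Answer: 5438185/16 ≈ 3.3989e+5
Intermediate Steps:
O(w) = 1/8
I(g, h) = 39/16 (I(g, h) = 5/2 - 1/2*1/8 = 5/2 - 1/16 = 39/16)
J = 339889 (J = (-583)**2 = 339889)
J - I(-534, 352) = 339889 - 1*39/16 = 339889 - 39/16 = 5438185/16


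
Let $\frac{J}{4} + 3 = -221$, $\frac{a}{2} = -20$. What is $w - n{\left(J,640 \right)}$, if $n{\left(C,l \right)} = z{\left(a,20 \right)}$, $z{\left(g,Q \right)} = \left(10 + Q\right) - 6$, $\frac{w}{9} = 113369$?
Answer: $1020297$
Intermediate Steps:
$w = 1020321$ ($w = 9 \cdot 113369 = 1020321$)
$a = -40$ ($a = 2 \left(-20\right) = -40$)
$J = -896$ ($J = -12 + 4 \left(-221\right) = -12 - 884 = -896$)
$z{\left(g,Q \right)} = 4 + Q$
$n{\left(C,l \right)} = 24$ ($n{\left(C,l \right)} = 4 + 20 = 24$)
$w - n{\left(J,640 \right)} = 1020321 - 24 = 1020297$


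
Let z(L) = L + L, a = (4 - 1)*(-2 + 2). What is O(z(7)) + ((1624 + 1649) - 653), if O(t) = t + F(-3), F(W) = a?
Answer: 2634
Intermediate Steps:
a = 0 (a = 3*0 = 0)
z(L) = 2*L
F(W) = 0
O(t) = t (O(t) = t + 0 = t)
O(z(7)) + ((1624 + 1649) - 653) = 2*7 + ((1624 + 1649) - 653) = 14 + (3273 - 653) = 14 + 2620 = 2634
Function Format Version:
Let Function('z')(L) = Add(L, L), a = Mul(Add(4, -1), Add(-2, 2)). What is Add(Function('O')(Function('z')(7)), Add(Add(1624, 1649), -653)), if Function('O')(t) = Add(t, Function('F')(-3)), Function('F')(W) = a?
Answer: 2634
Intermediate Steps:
a = 0 (a = Mul(3, 0) = 0)
Function('z')(L) = Mul(2, L)
Function('F')(W) = 0
Function('O')(t) = t (Function('O')(t) = Add(t, 0) = t)
Add(Function('O')(Function('z')(7)), Add(Add(1624, 1649), -653)) = Add(Mul(2, 7), Add(Add(1624, 1649), -653)) = Add(14, Add(3273, -653)) = Add(14, 2620) = 2634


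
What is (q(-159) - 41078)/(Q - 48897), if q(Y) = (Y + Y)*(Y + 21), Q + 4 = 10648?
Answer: -2806/38253 ≈ -0.073354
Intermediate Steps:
Q = 10644 (Q = -4 + 10648 = 10644)
q(Y) = 2*Y*(21 + Y) (q(Y) = (2*Y)*(21 + Y) = 2*Y*(21 + Y))
(q(-159) - 41078)/(Q - 48897) = (2*(-159)*(21 - 159) - 41078)/(10644 - 48897) = (2*(-159)*(-138) - 41078)/(-38253) = (43884 - 41078)*(-1/38253) = 2806*(-1/38253) = -2806/38253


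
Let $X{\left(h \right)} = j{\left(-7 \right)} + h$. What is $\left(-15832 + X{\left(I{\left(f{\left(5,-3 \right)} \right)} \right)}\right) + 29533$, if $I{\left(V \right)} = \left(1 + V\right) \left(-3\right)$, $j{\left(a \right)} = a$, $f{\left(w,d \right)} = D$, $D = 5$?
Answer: $13676$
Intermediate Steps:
$f{\left(w,d \right)} = 5$
$I{\left(V \right)} = -3 - 3 V$
$X{\left(h \right)} = -7 + h$
$\left(-15832 + X{\left(I{\left(f{\left(5,-3 \right)} \right)} \right)}\right) + 29533 = \left(-15832 - 25\right) + 29533 = -15857 + 29533 = 13676$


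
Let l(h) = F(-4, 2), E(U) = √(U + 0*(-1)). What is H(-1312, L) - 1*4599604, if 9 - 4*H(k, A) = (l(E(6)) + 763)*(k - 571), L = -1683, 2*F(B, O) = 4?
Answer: -4239478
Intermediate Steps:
F(B, O) = 2 (F(B, O) = (½)*4 = 2)
E(U) = √U (E(U) = √(U + 0) = √U)
l(h) = 2
H(k, A) = 109206 - 765*k/4 (H(k, A) = 9/4 - (2 + 763)*(k - 571)/4 = 9/4 - 765*(-571 + k)/4 = 9/4 - (-436815 + 765*k)/4 = 9/4 + (436815/4 - 765*k/4) = 109206 - 765*k/4)
H(-1312, L) - 1*4599604 = (109206 - 765/4*(-1312)) - 1*4599604 = (109206 + 250920) - 4599604 = 360126 - 4599604 = -4239478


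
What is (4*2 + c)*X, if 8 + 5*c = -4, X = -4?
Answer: -112/5 ≈ -22.400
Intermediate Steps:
c = -12/5 (c = -8/5 + (⅕)*(-4) = -8/5 - ⅘ = -12/5 ≈ -2.4000)
(4*2 + c)*X = (4*2 - 12/5)*(-4) = (8 - 12/5)*(-4) = (28/5)*(-4) = -112/5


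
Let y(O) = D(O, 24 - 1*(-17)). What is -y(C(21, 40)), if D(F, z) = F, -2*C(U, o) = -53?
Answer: -53/2 ≈ -26.500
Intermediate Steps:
C(U, o) = 53/2 (C(U, o) = -½*(-53) = 53/2)
y(O) = O
-y(C(21, 40)) = -1*53/2 = -53/2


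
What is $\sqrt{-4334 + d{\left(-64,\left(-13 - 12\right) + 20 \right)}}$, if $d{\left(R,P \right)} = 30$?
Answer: $4 i \sqrt{269} \approx 65.605 i$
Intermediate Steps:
$\sqrt{-4334 + d{\left(-64,\left(-13 - 12\right) + 20 \right)}} = \sqrt{-4334 + 30} = \sqrt{-4304} = 4 i \sqrt{269}$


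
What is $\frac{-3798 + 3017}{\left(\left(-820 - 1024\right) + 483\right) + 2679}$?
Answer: $- \frac{781}{1318} \approx -0.59256$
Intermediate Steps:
$\frac{-3798 + 3017}{\left(\left(-820 - 1024\right) + 483\right) + 2679} = - \frac{781}{\left(-1844 + 483\right) + 2679} = - \frac{781}{-1361 + 2679} = - \frac{781}{1318}$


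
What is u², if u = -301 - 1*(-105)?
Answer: 38416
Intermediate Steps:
u = -196 (u = -301 + 105 = -196)
u² = (-196)² = 38416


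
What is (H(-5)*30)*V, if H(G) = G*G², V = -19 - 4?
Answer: 86250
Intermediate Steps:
V = -23
H(G) = G³
(H(-5)*30)*V = ((-5)³*30)*(-23) = -125*30*(-23) = -3750*(-23) = 86250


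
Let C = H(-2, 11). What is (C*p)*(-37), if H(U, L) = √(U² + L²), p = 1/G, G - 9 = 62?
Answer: -185*√5/71 ≈ -5.8264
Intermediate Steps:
G = 71 (G = 9 + 62 = 71)
p = 1/71 ≈ 0.014085
H(U, L) = √(L² + U²)
C = 5*√5 (C = √(11² + (-2)²) = √(121 + 4) = √125 = 5*√5 ≈ 11.180)
(C*p)*(-37) = ((5*√5)*(1/71))*(-37) = (5*√5/71)*(-37) = -185*√5/71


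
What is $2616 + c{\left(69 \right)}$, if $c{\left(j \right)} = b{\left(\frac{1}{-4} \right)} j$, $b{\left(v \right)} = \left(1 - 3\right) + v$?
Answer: $\frac{9843}{4} \approx 2460.8$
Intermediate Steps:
$b{\left(v \right)} = -2 + v$
$c{\left(j \right)} = - \frac{9 j}{4}$ ($c{\left(j \right)} = \left(-2 + \frac{1}{-4}\right) j = \left(-2 - \frac{1}{4}\right) j = - \frac{9 j}{4}$)
$2616 + c{\left(69 \right)} = 2616 - \frac{621}{4} = \frac{9843}{4}$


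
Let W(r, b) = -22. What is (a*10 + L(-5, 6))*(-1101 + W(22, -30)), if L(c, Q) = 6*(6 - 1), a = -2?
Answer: -11230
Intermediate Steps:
L(c, Q) = 30 (L(c, Q) = 6*5 = 30)
(a*10 + L(-5, 6))*(-1101 + W(22, -30)) = (-2*10 + 30)*(-1101 - 22) = (-20 + 30)*(-1123) = 10*(-1123) = -11230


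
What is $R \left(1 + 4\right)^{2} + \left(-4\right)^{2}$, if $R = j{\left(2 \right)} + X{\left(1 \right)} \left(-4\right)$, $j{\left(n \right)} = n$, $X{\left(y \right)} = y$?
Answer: $-34$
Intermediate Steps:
$R = -2$ ($R = 2 + 1 \left(-4\right) = 2 - 4 = -2$)
$R \left(1 + 4\right)^{2} + \left(-4\right)^{2} = - 2 \left(1 + 4\right)^{2} + \left(-4\right)^{2} = - 2 \cdot 5^{2} + 16 = \left(-2\right) 25 + 16 = -50 + 16 = -34$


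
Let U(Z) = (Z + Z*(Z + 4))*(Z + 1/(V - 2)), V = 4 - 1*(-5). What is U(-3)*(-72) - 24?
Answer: -8808/7 ≈ -1258.3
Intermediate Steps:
V = 9 (V = 4 + 5 = 9)
U(Z) = (⅐ + Z)*(Z + Z*(4 + Z)) (U(Z) = (Z + Z*(Z + 4))*(Z + 1/(9 - 2)) = (Z + Z*(4 + Z))*(Z + 1/7) = (Z + Z*(4 + Z))*(Z + ⅐) = (Z + Z*(4 + Z))*(⅐ + Z) = (⅐ + Z)*(Z + Z*(4 + Z)))
U(-3)*(-72) - 24 = ((⅐)*(-3)*(5 + 7*(-3)² + 36*(-3)))*(-72) - 24 = ((⅐)*(-3)*(5 + 7*9 - 108))*(-72) - 24 = ((⅐)*(-3)*(5 + 63 - 108))*(-72) - 24 = ((⅐)*(-3)*(-40))*(-72) - 24 = (120/7)*(-72) - 24 = -8640/7 - 24 = -8808/7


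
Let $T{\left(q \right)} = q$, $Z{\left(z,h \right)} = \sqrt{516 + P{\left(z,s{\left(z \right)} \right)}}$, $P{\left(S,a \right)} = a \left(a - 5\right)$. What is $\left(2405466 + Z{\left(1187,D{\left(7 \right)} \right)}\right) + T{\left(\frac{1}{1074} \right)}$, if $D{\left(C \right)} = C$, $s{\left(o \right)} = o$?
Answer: $\frac{2583470485}{1074} + 15 \sqrt{6238} \approx 2.4067 \cdot 10^{6}$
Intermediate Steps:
$P{\left(S,a \right)} = a \left(-5 + a\right)$
$Z{\left(z,h \right)} = \sqrt{516 + z \left(-5 + z\right)}$
$\left(2405466 + Z{\left(1187,D{\left(7 \right)} \right)}\right) + T{\left(\frac{1}{1074} \right)} = \left(2405466 + \sqrt{516 + 1187 \left(-5 + 1187\right)}\right) + \frac{1}{1074} = \left(2405466 + \sqrt{516 + 1187 \cdot 1182}\right) + \frac{1}{1074} = \left(2405466 + \sqrt{516 + 1403034}\right) + \frac{1}{1074} = \left(2405466 + \sqrt{1403550}\right) + \frac{1}{1074} = \left(2405466 + 15 \sqrt{6238}\right) + \frac{1}{1074} = \frac{2583470485}{1074} + 15 \sqrt{6238}$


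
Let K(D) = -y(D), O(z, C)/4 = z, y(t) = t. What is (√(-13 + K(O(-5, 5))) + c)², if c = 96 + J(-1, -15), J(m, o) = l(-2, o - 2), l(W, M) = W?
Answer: (94 + √7)² ≈ 9340.4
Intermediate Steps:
O(z, C) = 4*z
J(m, o) = -2
K(D) = -D
c = 94 (c = 96 - 2 = 94)
(√(-13 + K(O(-5, 5))) + c)² = (√(-13 - 4*(-5)) + 94)² = (√(-13 - 1*(-20)) + 94)² = (√(-13 + 20) + 94)² = (√7 + 94)² = (94 + √7)²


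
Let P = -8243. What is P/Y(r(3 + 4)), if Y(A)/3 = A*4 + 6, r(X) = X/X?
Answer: -8243/30 ≈ -274.77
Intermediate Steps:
r(X) = 1
Y(A) = 18 + 12*A (Y(A) = 3*(A*4 + 6) = 3*(4*A + 6) = 3*(6 + 4*A) = 18 + 12*A)
P/Y(r(3 + 4)) = -8243/(18 + 12*1) = -8243/(18 + 12) = -8243/30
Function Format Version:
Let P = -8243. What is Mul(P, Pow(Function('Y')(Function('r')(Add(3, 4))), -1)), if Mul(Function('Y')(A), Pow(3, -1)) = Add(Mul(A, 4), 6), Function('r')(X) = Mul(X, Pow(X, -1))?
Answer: Rational(-8243, 30) ≈ -274.77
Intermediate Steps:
Function('r')(X) = 1
Function('Y')(A) = Add(18, Mul(12, A)) (Function('Y')(A) = Mul(3, Add(Mul(A, 4), 6)) = Mul(3, Add(Mul(4, A), 6)) = Mul(3, Add(6, Mul(4, A))) = Add(18, Mul(12, A)))
Mul(P, Pow(Function('Y')(Function('r')(Add(3, 4))), -1)) = Mul(-8243, Pow(Add(18, Mul(12, 1)), -1)) = Mul(-8243, Pow(Add(18, 12), -1)) = Mul(-8243, Pow(30, -1)) = Mul(-8243, Rational(1, 30)) = Rational(-8243, 30)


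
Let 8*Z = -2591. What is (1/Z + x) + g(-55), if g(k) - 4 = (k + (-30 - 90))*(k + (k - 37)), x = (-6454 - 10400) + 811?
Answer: 25096418/2591 ≈ 9686.0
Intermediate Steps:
x = -16043 (x = -16854 + 811 = -16043)
g(k) = 4 + (-120 + k)*(-37 + 2*k) (g(k) = 4 + (k + (-30 - 90))*(k + (k - 37)) = 4 + (k - 120)*(k + (-37 + k)) = 4 + (-120 + k)*(-37 + 2*k))
Z = -2591/8 (Z = (⅛)*(-2591) = -2591/8 ≈ -323.88)
(1/Z + x) + g(-55) = (1/(-2591/8) - 16043) + (4444 - 277*(-55) + 2*(-55)²) = (-8/2591 - 16043) + (4444 + 15235 + 2*3025) = -41567421/2591 + (4444 + 15235 + 6050) = -41567421/2591 + 25729 = 25096418/2591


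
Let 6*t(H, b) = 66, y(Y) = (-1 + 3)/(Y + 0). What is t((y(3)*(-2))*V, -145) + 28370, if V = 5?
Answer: 28381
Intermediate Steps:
y(Y) = 2/Y
t(H, b) = 11 (t(H, b) = (⅙)*66 = 11)
t((y(3)*(-2))*V, -145) + 28370 = 11 + 28370 = 28381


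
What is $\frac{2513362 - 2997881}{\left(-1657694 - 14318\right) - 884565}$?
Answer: $\frac{484519}{2556577} \approx 0.18952$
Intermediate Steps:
$\frac{2513362 - 2997881}{\left(-1657694 - 14318\right) - 884565} = - \frac{484519}{-1672012 - 884565} = - \frac{484519}{-2556577} = \left(-484519\right) \left(- \frac{1}{2556577}\right) = \frac{484519}{2556577}$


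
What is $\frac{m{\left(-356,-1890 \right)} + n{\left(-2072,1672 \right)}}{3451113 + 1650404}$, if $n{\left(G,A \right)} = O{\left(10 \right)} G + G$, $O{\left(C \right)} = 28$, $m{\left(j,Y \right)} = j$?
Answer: $- \frac{60444}{5101517} \approx -0.011848$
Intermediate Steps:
$n{\left(G,A \right)} = 29 G$ ($n{\left(G,A \right)} = 28 G + G = 29 G$)
$\frac{m{\left(-356,-1890 \right)} + n{\left(-2072,1672 \right)}}{3451113 + 1650404} = \frac{-356 + 29 \left(-2072\right)}{3451113 + 1650404} = \frac{-356 - 60088}{5101517} = \left(-60444\right) \frac{1}{5101517} = - \frac{60444}{5101517}$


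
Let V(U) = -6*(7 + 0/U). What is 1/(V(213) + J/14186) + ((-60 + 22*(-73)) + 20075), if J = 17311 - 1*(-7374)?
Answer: 10513862757/571127 ≈ 18409.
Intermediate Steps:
J = 24685 (J = 17311 + 7374 = 24685)
V(U) = -42 (V(U) = -6*(7 + 0) = -6*7 = -42)
1/(V(213) + J/14186) + ((-60 + 22*(-73)) + 20075) = 1/(-42 + 24685/14186) + ((-60 + 22*(-73)) + 20075) = 1/(-42 + 24685*(1/14186)) + ((-60 - 1606) + 20075) = 1/(-42 + 24685/14186) + (-1666 + 20075) = 1/(-571127/14186) + 18409 = -14186/571127 + 18409 = 10513862757/571127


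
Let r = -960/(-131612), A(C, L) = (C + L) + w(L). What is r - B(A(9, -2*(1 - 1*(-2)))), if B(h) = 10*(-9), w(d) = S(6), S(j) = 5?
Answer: 2961510/32903 ≈ 90.007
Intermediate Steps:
w(d) = 5
A(C, L) = 5 + C + L (A(C, L) = (C + L) + 5 = 5 + C + L)
r = 240/32903 (r = -960*(-1/131612) = 240/32903 ≈ 0.0072942)
B(h) = -90
r - B(A(9, -2*(1 - 1*(-2)))) = 240/32903 - 1*(-90) = 240/32903 + 90 = 2961510/32903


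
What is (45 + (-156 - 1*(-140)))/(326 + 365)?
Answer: 29/691 ≈ 0.041968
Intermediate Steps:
(45 + (-156 - 1*(-140)))/(326 + 365) = (45 + (-156 + 140))/691 = (45 - 16)*(1/691) = 29*(1/691) = 29/691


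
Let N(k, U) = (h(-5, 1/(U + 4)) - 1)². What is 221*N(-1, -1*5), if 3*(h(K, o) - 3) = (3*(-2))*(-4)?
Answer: 22100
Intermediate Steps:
h(K, o) = 11 (h(K, o) = 3 + ((3*(-2))*(-4))/3 = 3 + (-6*(-4))/3 = 3 + (⅓)*24 = 3 + 8 = 11)
N(k, U) = 100 (N(k, U) = (11 - 1)² = 10² = 100)
221*N(-1, -1*5) = 221*100 = 22100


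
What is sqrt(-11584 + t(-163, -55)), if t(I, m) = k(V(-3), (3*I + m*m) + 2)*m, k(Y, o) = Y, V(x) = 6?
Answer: I*sqrt(11914) ≈ 109.15*I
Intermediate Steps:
t(I, m) = 6*m
sqrt(-11584 + t(-163, -55)) = sqrt(-11584 + 6*(-55)) = sqrt(-11584 - 330) = sqrt(-11914) = I*sqrt(11914)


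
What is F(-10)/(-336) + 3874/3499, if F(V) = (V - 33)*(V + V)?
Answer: -426869/293916 ≈ -1.4524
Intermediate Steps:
F(V) = 2*V*(-33 + V) (F(V) = (-33 + V)*(2*V) = 2*V*(-33 + V))
F(-10)/(-336) + 3874/3499 = (2*(-10)*(-33 - 10))/(-336) + 3874/3499 = (2*(-10)*(-43))*(-1/336) + 3874*(1/3499) = 860*(-1/336) + 3874/3499 = -215/84 + 3874/3499 = -426869/293916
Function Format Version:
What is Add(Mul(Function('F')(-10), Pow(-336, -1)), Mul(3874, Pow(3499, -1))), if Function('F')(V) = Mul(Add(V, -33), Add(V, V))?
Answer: Rational(-426869, 293916) ≈ -1.4524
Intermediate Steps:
Function('F')(V) = Mul(2, V, Add(-33, V)) (Function('F')(V) = Mul(Add(-33, V), Mul(2, V)) = Mul(2, V, Add(-33, V)))
Add(Mul(Function('F')(-10), Pow(-336, -1)), Mul(3874, Pow(3499, -1))) = Add(Mul(Mul(2, -10, Add(-33, -10)), Pow(-336, -1)), Mul(3874, Pow(3499, -1))) = Add(Mul(Mul(2, -10, -43), Rational(-1, 336)), Mul(3874, Rational(1, 3499))) = Add(Mul(860, Rational(-1, 336)), Rational(3874, 3499)) = Add(Rational(-215, 84), Rational(3874, 3499)) = Rational(-426869, 293916)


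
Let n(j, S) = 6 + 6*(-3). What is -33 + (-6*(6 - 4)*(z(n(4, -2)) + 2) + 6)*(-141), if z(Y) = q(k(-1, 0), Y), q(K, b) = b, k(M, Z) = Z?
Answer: -17799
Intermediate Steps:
n(j, S) = -12 (n(j, S) = 6 - 18 = -12)
z(Y) = Y
-33 + (-6*(6 - 4)*(z(n(4, -2)) + 2) + 6)*(-141) = -33 + (-6*(6 - 4)*(-12 + 2) + 6)*(-141) = -33 + (-12*(-10) + 6)*(-141) = -33 + (-6*(-20) + 6)*(-141) = -33 + (120 + 6)*(-141) = -33 + 126*(-141) = -33 - 17766 = -17799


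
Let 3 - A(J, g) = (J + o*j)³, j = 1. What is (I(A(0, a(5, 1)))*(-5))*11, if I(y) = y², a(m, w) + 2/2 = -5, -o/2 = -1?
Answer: -1375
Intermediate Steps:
o = 2 (o = -2*(-1) = 2)
a(m, w) = -6 (a(m, w) = -1 - 5 = -6)
A(J, g) = 3 - (2 + J)³ (A(J, g) = 3 - (J + 2*1)³ = 3 - (J + 2)³ = 3 - (2 + J)³)
(I(A(0, a(5, 1)))*(-5))*11 = ((3 - (2 + 0)³)²*(-5))*11 = ((3 - 1*2³)²*(-5))*11 = ((3 - 1*8)²*(-5))*11 = ((3 - 8)²*(-5))*11 = ((-5)²*(-5))*11 = (25*(-5))*11 = -125*11 = -1375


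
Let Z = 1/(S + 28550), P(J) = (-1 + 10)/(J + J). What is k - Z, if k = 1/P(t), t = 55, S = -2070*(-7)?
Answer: 4734391/387360 ≈ 12.222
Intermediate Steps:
S = 14490
P(J) = 9/(2*J) (P(J) = 9/((2*J)) = 9*(1/(2*J)) = 9/(2*J))
Z = 1/43040 (Z = 1/(14490 + 28550) = 1/43040 ≈ 2.3234e-5)
k = 110/9 (k = 1/((9/2)/55) = 1/((9/2)*(1/55)) = 1/(9/110) = 110/9 ≈ 12.222)
k - Z = 110/9 - 1*1/43040 = 110/9 - 1/43040 = 4734391/387360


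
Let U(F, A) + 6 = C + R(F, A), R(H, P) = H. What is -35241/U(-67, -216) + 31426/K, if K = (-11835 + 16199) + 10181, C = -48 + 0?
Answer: 516382891/1759945 ≈ 293.41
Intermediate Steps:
C = -48
U(F, A) = -54 + F (U(F, A) = -6 + (-48 + F) = -54 + F)
K = 14545 (K = 4364 + 10181 = 14545)
-35241/U(-67, -216) + 31426/K = -35241/(-54 - 67) + 31426/14545 = -35241/(-121) + 31426*(1/14545) = -35241*(-1/121) + 31426/14545 = 35241/121 + 31426/14545 = 516382891/1759945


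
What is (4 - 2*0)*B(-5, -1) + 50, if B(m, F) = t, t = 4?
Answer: 66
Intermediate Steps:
B(m, F) = 4
(4 - 2*0)*B(-5, -1) + 50 = (4 - 2*0)*4 + 50 = (4 + 0)*4 + 50 = 4*4 + 50 = 16 + 50 = 66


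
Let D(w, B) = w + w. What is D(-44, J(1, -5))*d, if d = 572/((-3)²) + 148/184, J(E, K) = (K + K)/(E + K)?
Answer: -1172380/207 ≈ -5663.7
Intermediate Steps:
J(E, K) = 2*K/(E + K) (J(E, K) = (2*K)/(E + K) = 2*K/(E + K))
D(w, B) = 2*w
d = 26645/414 (d = 572/9 + 148*(1/184) = 572*(⅑) + 37/46 = 572/9 + 37/46 = 26645/414 ≈ 64.360)
D(-44, J(1, -5))*d = (2*(-44))*(26645/414) = -88*26645/414 = -1172380/207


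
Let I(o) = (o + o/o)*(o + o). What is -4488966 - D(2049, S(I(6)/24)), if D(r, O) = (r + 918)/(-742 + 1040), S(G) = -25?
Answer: -1337714835/298 ≈ -4.4890e+6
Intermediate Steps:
I(o) = 2*o*(1 + o) (I(o) = (o + 1)*(2*o) = (1 + o)*(2*o) = 2*o*(1 + o))
D(r, O) = 459/149 + r/298 (D(r, O) = (918 + r)/298 = (918 + r)*(1/298) = 459/149 + r/298)
-4488966 - D(2049, S(I(6)/24)) = -4488966 - (459/149 + (1/298)*2049) = -4488966 - (459/149 + 2049/298) = -4488966 - 1*2967/298 = -4488966 - 2967/298 = -1337714835/298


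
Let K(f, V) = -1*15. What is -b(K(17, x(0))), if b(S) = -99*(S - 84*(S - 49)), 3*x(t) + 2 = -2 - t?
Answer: 530739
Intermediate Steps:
x(t) = -4/3 - t/3 (x(t) = -⅔ + (-2 - t)/3 = -⅔ + (-⅔ - t/3) = -4/3 - t/3)
K(f, V) = -15
b(S) = -407484 + 8217*S (b(S) = -99*(S - 84*(-49 + S)) = -99*(S + (4116 - 84*S)) = -99*(4116 - 83*S) = -407484 + 8217*S)
-b(K(17, x(0))) = -(-407484 + 8217*(-15)) = -(-407484 - 123255) = -1*(-530739) = 530739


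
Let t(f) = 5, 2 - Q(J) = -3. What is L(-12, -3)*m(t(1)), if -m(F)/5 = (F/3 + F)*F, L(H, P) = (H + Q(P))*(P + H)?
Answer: -17500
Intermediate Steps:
Q(J) = 5 (Q(J) = 2 - 1*(-3) = 2 + 3 = 5)
L(H, P) = (5 + H)*(H + P) (L(H, P) = (H + 5)*(P + H) = (5 + H)*(H + P))
m(F) = -20*F²/3 (m(F) = -5*(F/3 + F)*F = -5*4*F/3*F = -20*F²/3)
L(-12, -3)*m(t(1)) = ((-12)² + 5*(-12) + 5*(-3) - 12*(-3))*(-20/3*5²) = (144 - 60 - 15 + 36)*(-20/3*25) = 105*(-500/3) = -17500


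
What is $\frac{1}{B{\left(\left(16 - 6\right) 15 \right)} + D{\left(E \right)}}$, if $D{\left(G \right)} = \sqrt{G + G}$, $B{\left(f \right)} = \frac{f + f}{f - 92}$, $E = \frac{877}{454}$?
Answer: $\frac{987450}{4369943} - \frac{841 \sqrt{199079}}{4369943} \approx 0.1401$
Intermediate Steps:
$E = \frac{877}{454}$ ($E = 877 \cdot \frac{1}{454} = \frac{877}{454} \approx 1.9317$)
$B{\left(f \right)} = \frac{2 f}{-92 + f}$
$D{\left(G \right)} = \sqrt{2} \sqrt{G}$ ($D{\left(G \right)} = \sqrt{2 G} = \sqrt{2} \sqrt{G}$)
$\frac{1}{B{\left(\left(16 - 6\right) 15 \right)} + D{\left(E \right)}} = \frac{1}{\frac{2 \left(16 - 6\right) 15}{-92 + \left(16 - 6\right) 15} + \sqrt{2} \sqrt{\frac{877}{454}}} = \frac{1}{\frac{2 \cdot 10 \cdot 15}{-92 + 10 \cdot 15} + \sqrt{2} \frac{\sqrt{398158}}{454}} = \frac{1}{2 \cdot 150 \frac{1}{-92 + 150} + \frac{\sqrt{199079}}{227}} = \frac{1}{2 \cdot 150 \cdot \frac{1}{58} + \frac{\sqrt{199079}}{227}} = \frac{1}{\frac{150}{29} + \frac{\sqrt{199079}}{227}}$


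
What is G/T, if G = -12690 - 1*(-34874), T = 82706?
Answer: 11092/41353 ≈ 0.26823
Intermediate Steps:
G = 22184 (G = -12690 + 34874 = 22184)
G/T = 22184/82706 = 22184*(1/82706) = 11092/41353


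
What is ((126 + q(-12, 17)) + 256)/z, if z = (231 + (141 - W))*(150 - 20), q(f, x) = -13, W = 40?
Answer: 369/43160 ≈ 0.0085496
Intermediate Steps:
z = 43160 (z = (231 + (141 - 1*40))*(150 - 20) = (231 + (141 - 40))*130 = (231 + 101)*130 = 332*130 = 43160)
((126 + q(-12, 17)) + 256)/z = ((126 - 13) + 256)/43160 = (113 + 256)*(1/43160) = 369*(1/43160) = 369/43160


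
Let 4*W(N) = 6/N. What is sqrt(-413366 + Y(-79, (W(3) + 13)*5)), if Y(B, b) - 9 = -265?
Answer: 3*I*sqrt(45958) ≈ 643.13*I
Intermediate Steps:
W(N) = 3/(2*N) (W(N) = (6/N)/4 = 3/(2*N))
Y(B, b) = -256 (Y(B, b) = 9 - 265 = -256)
sqrt(-413366 + Y(-79, (W(3) + 13)*5)) = sqrt(-413366 - 256) = sqrt(-413622) = 3*I*sqrt(45958)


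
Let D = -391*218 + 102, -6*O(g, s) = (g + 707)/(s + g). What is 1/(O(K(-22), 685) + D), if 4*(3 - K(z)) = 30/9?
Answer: -24738/2106098623 ≈ -1.1746e-5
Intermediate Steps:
K(z) = 13/6 (K(z) = 3 - 15/(2*9) = 3 - ¼*10/3 = 3 - ⅚ = 13/6)
O(g, s) = -(707 + g)/(6*(g + s)) (O(g, s) = -(g + 707)/(6*(s + g)) = -(707 + g)/(6*(g + s)))
D = -85136 (D = -85238 + 102 = -85136)
1/(O(K(-22), 685) + D) = 1/((-707 - 1*13/6)/(6*(13/6 + 685)) - 85136) = 1/((-707 - 13/6)/(6*(4123/6)) - 85136) = 1/((⅙)*(6/4123)*(-4255/6) - 85136) = 1/(-4255/24738 - 85136) = 1/(-2106098623/24738) = -24738/2106098623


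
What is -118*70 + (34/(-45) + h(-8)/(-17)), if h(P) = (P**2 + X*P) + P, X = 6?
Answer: -6319838/765 ≈ -8261.2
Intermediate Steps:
h(P) = P**2 + 7*P (h(P) = (P**2 + 6*P) + P = P**2 + 7*P)
-118*70 + (34/(-45) + h(-8)/(-17)) = -118*70 + (34/(-45) - 8*(7 - 8)/(-17)) = -8260 + (34*(-1/45) - 8*(-1)*(-1/17)) = -8260 + (-34/45 + 8*(-1/17)) = -8260 + (-34/45 - 8/17) = -8260 - 938/765 = -6319838/765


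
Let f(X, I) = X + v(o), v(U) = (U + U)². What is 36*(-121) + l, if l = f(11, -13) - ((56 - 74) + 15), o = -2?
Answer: -4326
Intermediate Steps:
v(U) = 4*U² (v(U) = (2*U)² = 4*U²)
f(X, I) = 16 + X (f(X, I) = X + 4*(-2)² = X + 4*4 = X + 16 = 16 + X)
l = 30 (l = (16 + 11) - ((56 - 74) + 15) = 27 - (-18 + 15) = 27 - 1*(-3) = 27 + 3 = 30)
36*(-121) + l = 36*(-121) + 30 = -4356 + 30 = -4326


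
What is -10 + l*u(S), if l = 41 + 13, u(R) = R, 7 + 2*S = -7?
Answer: -388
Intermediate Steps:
S = -7 (S = -7/2 + (½)*(-7) = -7/2 - 7/2 = -7)
l = 54
-10 + l*u(S) = -10 + 54*(-7) = -10 - 378 = -388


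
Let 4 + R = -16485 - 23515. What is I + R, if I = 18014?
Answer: -21990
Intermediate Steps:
R = -40004 (R = -4 + (-16485 - 23515) = -4 - 40000 = -40004)
I + R = 18014 - 40004 = -21990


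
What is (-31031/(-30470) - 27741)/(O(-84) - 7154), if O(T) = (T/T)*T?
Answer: 10977107/2864180 ≈ 3.8325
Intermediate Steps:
O(T) = T (O(T) = 1*T = T)
(-31031/(-30470) - 27741)/(O(-84) - 7154) = (-31031/(-30470) - 27741)/(-84 - 7154) = (-31031*(-1/30470) - 27741)/(-7238) = (2821/2770 - 27741)*(-1/7238) = -76839749/2770*(-1/7238) = 10977107/2864180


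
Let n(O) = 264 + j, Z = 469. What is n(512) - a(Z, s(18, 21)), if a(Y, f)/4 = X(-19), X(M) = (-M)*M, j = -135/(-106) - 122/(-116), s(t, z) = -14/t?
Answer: 2628770/1537 ≈ 1710.3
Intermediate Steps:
j = 3574/1537 (j = -135*(-1/106) - 122*(-1/116) = 135/106 + 61/58 = 3574/1537 ≈ 2.3253)
X(M) = -M²
n(O) = 409342/1537 (n(O) = 264 + 3574/1537 = 409342/1537)
a(Y, f) = -1444 (a(Y, f) = 4*(-1*(-19)²) = 4*(-1*361) = 4*(-361) = -1444)
n(512) - a(Z, s(18, 21)) = 409342/1537 - 1*(-1444) = 409342/1537 + 1444 = 2628770/1537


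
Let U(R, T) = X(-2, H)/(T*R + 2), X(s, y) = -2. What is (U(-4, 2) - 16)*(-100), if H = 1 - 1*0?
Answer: 4700/3 ≈ 1566.7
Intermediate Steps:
H = 1 (H = 1 + 0 = 1)
U(R, T) = -2/(2 + R*T) (U(R, T) = -2/(T*R + 2) = -2/(R*T + 2) = -2/(2 + R*T))
(U(-4, 2) - 16)*(-100) = (-2/(2 - 4*2) - 16)*(-100) = (-2/(2 - 8) - 16)*(-100) = (-2/(-6) - 16)*(-100) = (-2*(-⅙) - 16)*(-100) = (⅓ - 16)*(-100) = -47/3*(-100) = 4700/3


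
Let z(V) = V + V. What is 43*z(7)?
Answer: 602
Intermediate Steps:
z(V) = 2*V
43*z(7) = 43*(2*7) = 43*14 = 602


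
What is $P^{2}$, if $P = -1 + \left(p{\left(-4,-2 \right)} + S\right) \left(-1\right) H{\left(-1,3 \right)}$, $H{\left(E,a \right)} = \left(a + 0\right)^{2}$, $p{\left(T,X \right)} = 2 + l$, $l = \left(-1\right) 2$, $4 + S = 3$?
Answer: $64$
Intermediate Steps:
$S = -1$ ($S = -4 + 3 = -1$)
$l = -2$
$p{\left(T,X \right)} = 0$ ($p{\left(T,X \right)} = 2 - 2 = 0$)
$H{\left(E,a \right)} = a^{2}$
$P = 8$ ($P = -1 + \left(0 - 1\right) \left(-1\right) 3^{2} = -1 + \left(-1\right) \left(-1\right) 9 = -1 + 1 \cdot 9 = -1 + 9 = 8$)
$P^{2} = 8^{2} = 64$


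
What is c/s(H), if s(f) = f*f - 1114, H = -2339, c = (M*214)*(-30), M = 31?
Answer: -66340/1823269 ≈ -0.036385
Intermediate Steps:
c = -199020 (c = (31*214)*(-30) = 6634*(-30) = -199020)
s(f) = -1114 + f² (s(f) = f² - 1114 = -1114 + f²)
c/s(H) = -199020/(-1114 + (-2339)²) = -199020/(-1114 + 5470921) = -199020/5469807 = -199020*1/5469807 = -66340/1823269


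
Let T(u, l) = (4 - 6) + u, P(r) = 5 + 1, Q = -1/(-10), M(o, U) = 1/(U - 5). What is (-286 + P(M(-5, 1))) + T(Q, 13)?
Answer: -2819/10 ≈ -281.90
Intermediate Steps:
M(o, U) = 1/(-5 + U)
Q = 1/10 (Q = -1*(-1/10) = 1/10 ≈ 0.10000)
P(r) = 6
T(u, l) = -2 + u
(-286 + P(M(-5, 1))) + T(Q, 13) = (-286 + 6) + (-2 + 1/10) = -280 - 19/10 = -2819/10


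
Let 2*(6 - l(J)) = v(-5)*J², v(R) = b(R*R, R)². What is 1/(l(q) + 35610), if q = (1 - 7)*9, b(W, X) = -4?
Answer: 1/12288 ≈ 8.1380e-5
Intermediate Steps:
q = -54 (q = -6*9 = -54)
v(R) = 16 (v(R) = (-4)² = 16)
l(J) = 6 - 8*J²
1/(l(q) + 35610) = 1/((6 - 8*(-54)²) + 35610) = 1/((6 - 8*2916) + 35610) = 1/((6 - 23328) + 35610) = 1/(-23322 + 35610) = 1/12288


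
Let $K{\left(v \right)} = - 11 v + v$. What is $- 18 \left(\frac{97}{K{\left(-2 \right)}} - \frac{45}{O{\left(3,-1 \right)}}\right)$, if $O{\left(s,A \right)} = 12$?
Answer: $- \frac{99}{5} \approx -19.8$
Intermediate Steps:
$K{\left(v \right)} = - 10 v$
$- 18 \left(\frac{97}{K{\left(-2 \right)}} - \frac{45}{O{\left(3,-1 \right)}}\right) = - 18 \left(\frac{97}{\left(-10\right) \left(-2\right)} - \frac{45}{12}\right) = - 18 \left(\frac{97}{20} - \frac{15}{4}\right) = \left(-18\right) \frac{11}{10} = - \frac{99}{5}$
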